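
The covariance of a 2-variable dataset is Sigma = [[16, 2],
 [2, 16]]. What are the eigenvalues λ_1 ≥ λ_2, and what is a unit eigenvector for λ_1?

Step 1 — characteristic polynomial of 2×2 Sigma:
  det(Sigma - λI) = λ² - trace · λ + det = 0.
  trace = 16 + 16 = 32, det = 16·16 - (2)² = 252.
Step 2 — discriminant:
  Δ = trace² - 4·det = 1024 - 1008 = 16.
Step 3 — eigenvalues:
  λ = (trace ± √Δ)/2 = (32 ± 4)/2,
  λ_1 = 18,  λ_2 = 14.

Step 4 — unit eigenvector for λ_1: solve (Sigma - λ_1 I)v = 0. First row:
  (16 - 18)·v_x + (2)·v_y = 0, i.e. (-2)·v_x + (2)·v_y = 0,
  so v ∝ (b, λ_1 - a) = (2, 2) = u.
  ||u|| = √((2)² + (2)²) = √(8) ≈ 2.8284,
  v_1 = u/||u|| ≈ (0.7071, 0.7071) (||v_1|| = 1).

λ_1 = 18,  λ_2 = 14;  v_1 ≈ (0.7071, 0.7071)


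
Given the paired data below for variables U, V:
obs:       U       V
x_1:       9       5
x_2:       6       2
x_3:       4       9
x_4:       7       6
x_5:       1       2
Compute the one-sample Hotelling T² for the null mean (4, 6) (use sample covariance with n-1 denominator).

Step 1 — sample mean vector:
  mean(U) = (9 + 6 + 4 + 7 + 1) / 5 = 27/5 = 5.4
  mean(V) = (5 + 2 + 9 + 6 + 2) / 5 = 24/5 = 4.8
  x̄ = (5.4, 4.8),  deviation x̄ - mu_0 = (5.4, 4.8) - (4, 6) = (1.4, -1.2).

Step 2 — sample covariance matrix, S[i,j] = (1/(n-1)) · Σ_k (x_{k,i} - mean_i) · (x_{k,j} - mean_j), divisor n-1 = 4:
  S[U,U] = ((3.6)·(3.6) + (0.6)·(0.6) + (-1.4)·(-1.4) + (1.6)·(1.6) + (-4.4)·(-4.4)) / 4 = 37.2/4 = 9.3
  S[U,V] = ((3.6)·(0.2) + (0.6)·(-2.8) + (-1.4)·(4.2) + (1.6)·(1.2) + (-4.4)·(-2.8)) / 4 = 7.4/4 = 1.85
  S[V,V] = ((0.2)·(0.2) + (-2.8)·(-2.8) + (4.2)·(4.2) + (1.2)·(1.2) + (-2.8)·(-2.8)) / 4 = 34.8/4 = 8.7
  S = [[9.3, 1.85],
 [1.85, 8.7]].

Step 3 — invert S. det(S) = 9.3·8.7 - (1.85)² = 77.4875.
  S^{-1} = (1/det) · [[d, -b], [-b, a]] = [[0.1123, -0.0239],
 [-0.0239, 0.12]].

Step 4 — quadratic form (x̄ - mu_0)^T · S^{-1} · (x̄ - mu_0):
  S^{-1} · (x̄ - mu_0) = (0.1858, -0.1774),
  (x̄ - mu_0)^T · [...] = (1.4)·(0.1858) + (-1.2)·(-0.1774) = 0.4731.

Step 5 — scale by n: T² = 5 · 0.4731 = 2.3655.

T² ≈ 2.3655


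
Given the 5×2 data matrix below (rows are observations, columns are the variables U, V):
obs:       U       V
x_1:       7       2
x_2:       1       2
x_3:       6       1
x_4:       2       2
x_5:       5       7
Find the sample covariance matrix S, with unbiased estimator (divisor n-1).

Step 1 — column means:
  mean(U) = (7 + 1 + 6 + 2 + 5) / 5 = 21/5 = 4.2
  mean(V) = (2 + 2 + 1 + 2 + 7) / 5 = 14/5 = 2.8

Step 2 — sample covariance S[i,j] = (1/(n-1)) · Σ_k (x_{k,i} - mean_i) · (x_{k,j} - mean_j), with n-1 = 4.
  S[U,U] = ((2.8)·(2.8) + (-3.2)·(-3.2) + (1.8)·(1.8) + (-2.2)·(-2.2) + (0.8)·(0.8)) / 4 = 26.8/4 = 6.7
  S[U,V] = ((2.8)·(-0.8) + (-3.2)·(-0.8) + (1.8)·(-1.8) + (-2.2)·(-0.8) + (0.8)·(4.2)) / 4 = 2.2/4 = 0.55
  S[V,V] = ((-0.8)·(-0.8) + (-0.8)·(-0.8) + (-1.8)·(-1.8) + (-0.8)·(-0.8) + (4.2)·(4.2)) / 4 = 22.8/4 = 5.7

S is symmetric (S[j,i] = S[i,j]). Assembling:

S = [[6.7, 0.55],
 [0.55, 5.7]]


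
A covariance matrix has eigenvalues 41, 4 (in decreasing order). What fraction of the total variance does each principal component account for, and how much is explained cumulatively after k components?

Step 1 — total variance = trace(Sigma) = Σ λ_i = 41 + 4 = 45.

Step 2 — fraction explained by component i = λ_i / Σ λ:
  PC1: 41/45 = 0.9111
  PC2: 4/45 = 0.0889

Step 3 — cumulative fraction after k components = (λ_1 + ... + λ_k) / Σ λ:
  k = 1: 41/45 = 0.9111
  k = 2: (41 + 4)/45 = 45/45 = 1

Summary (fraction, with percent):

explained: PC1 0.9111 (91.11%), PC2 0.0889 (8.89%);  cumulative: 0.9111, 1


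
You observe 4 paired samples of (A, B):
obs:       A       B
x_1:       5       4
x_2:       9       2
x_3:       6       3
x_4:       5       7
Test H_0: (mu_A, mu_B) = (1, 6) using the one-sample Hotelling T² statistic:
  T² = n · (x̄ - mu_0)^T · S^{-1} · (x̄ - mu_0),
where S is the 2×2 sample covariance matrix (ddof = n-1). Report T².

Step 1 — sample mean vector:
  mean(A) = (5 + 9 + 6 + 5) / 4 = 25/4 = 6.25
  mean(B) = (4 + 2 + 3 + 7) / 4 = 16/4 = 4
  x̄ = (6.25, 4),  deviation x̄ - mu_0 = (6.25, 4) - (1, 6) = (5.25, -2).

Step 2 — sample covariance matrix, S[i,j] = (1/(n-1)) · Σ_k (x_{k,i} - mean_i) · (x_{k,j} - mean_j), divisor n-1 = 3:
  S[A,A] = ((-1.25)·(-1.25) + (2.75)·(2.75) + (-0.25)·(-0.25) + (-1.25)·(-1.25)) / 3 = 10.75/3 = 3.5833
  S[A,B] = ((-1.25)·(0) + (2.75)·(-2) + (-0.25)·(-1) + (-1.25)·(3)) / 3 = -9/3 = -3
  S[B,B] = ((0)·(0) + (-2)·(-2) + (-1)·(-1) + (3)·(3)) / 3 = 14/3 = 4.6667
  S = [[3.5833, -3],
 [-3, 4.6667]].

Step 3 — invert S. det(S) = 3.5833·4.6667 - (-3)² = 7.7222.
  S^{-1} = (1/det) · [[d, -b], [-b, a]] = [[0.6043, 0.3885],
 [0.3885, 0.464]].

Step 4 — quadratic form (x̄ - mu_0)^T · S^{-1} · (x̄ - mu_0):
  S^{-1} · (x̄ - mu_0) = (2.3957, 1.1115),
  (x̄ - mu_0)^T · [...] = (5.25)·(2.3957) + (-2)·(1.1115) = 10.3543.

Step 5 — scale by n: T² = 4 · 10.3543 = 41.4173.

T² ≈ 41.4173


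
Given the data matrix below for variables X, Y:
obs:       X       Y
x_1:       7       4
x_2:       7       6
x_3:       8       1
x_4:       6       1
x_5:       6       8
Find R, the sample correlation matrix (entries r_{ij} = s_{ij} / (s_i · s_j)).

Step 1 — column means:
  mean(X) = (7 + 7 + 8 + 6 + 6) / 5 = 34/5 = 6.8
  mean(Y) = (4 + 6 + 1 + 1 + 8) / 5 = 20/5 = 4

Step 2 — sample variances and covariances s[i,j] = (1/(n-1)) · Σ_k (x_{k,i} - mean_i) · (x_{k,j} - mean_j), with n-1 = 4:
  s[X,X] = ((0.2)·(0.2) + (0.2)·(0.2) + (1.2)·(1.2) + (-0.8)·(-0.8) + (-0.8)·(-0.8)) / 4 = 2.8/4 = 0.7
  s[X,Y] = ((0.2)·(0) + (0.2)·(2) + (1.2)·(-3) + (-0.8)·(-3) + (-0.8)·(4)) / 4 = -4/4 = -1
  s[Y,Y] = ((0)·(0) + (2)·(2) + (-3)·(-3) + (-3)·(-3) + (4)·(4)) / 4 = 38/4 = 9.5
  Sample standard deviations s_i = √(s[i,i]):
  s(X) = √(0.7) = 0.8367
  s(Y) = √(9.5) = 3.0822

Step 3 — r_{ij} = s_{ij} / (s_i · s_j):
  r[X,X] = 1 (diagonal).
  r[X,Y] = -1 / (0.8367 · 3.0822) = -1 / 2.5788 = -0.3878
  r[Y,Y] = 1 (diagonal).

R is symmetric with unit diagonal. Assembling:

R = [[1, -0.3878],
 [-0.3878, 1]]


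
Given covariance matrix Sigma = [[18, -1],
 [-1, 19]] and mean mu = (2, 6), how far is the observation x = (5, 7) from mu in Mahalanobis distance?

Step 1 — centre the observation: (x - mu) = (3, 1).

Step 2 — invert Sigma. det(Sigma) = 18·19 - (-1)² = 341.
  Sigma^{-1} = (1/det) · [[d, -b], [-b, a]] = [[0.0557, 0.0029],
 [0.0029, 0.0528]].

Step 3 — form the quadratic (x - mu)^T · Sigma^{-1} · (x - mu):
  Sigma^{-1} · (x - mu) = (0.1701, 0.0616).
  (x - mu)^T · [Sigma^{-1} · (x - mu)] = (3)·(0.1701) + (1)·(0.0616) = 0.5718.

Step 4 — take square root: d = √(0.5718) ≈ 0.7562.

d(x, mu) = √(0.5718) ≈ 0.7562


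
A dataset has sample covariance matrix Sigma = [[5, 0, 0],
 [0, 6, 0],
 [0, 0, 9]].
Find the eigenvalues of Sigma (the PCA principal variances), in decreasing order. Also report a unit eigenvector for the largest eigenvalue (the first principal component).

Step 1 — characteristic polynomial p(λ) = det(λI - Sigma) = λ³ - tr·λ² + c_1·λ - det, where tr = trace, c_1 = sum of the principal 2×2 minors, det = det(Sigma):
  tr = 5 + 6 + 9 = 20,
  c_1 = (5·6 - (0)²) + (5·9 - (0)²) + (6·9 - (0)²) = 30 + 45 + 54 = 129,
  det = 5·(6·9 - (0)²) - (0)·((0)·9 - (0)·(0)) + (0)·((0)·(0) - 6·(0)) = 5·(54) - (0)·(0) + (0)·(0) = 270.
  So p(λ) = λ³ - 20λ² + 129λ - 270.
Step 2 — look for an integer root (rational root theorem: any rational root is an integer divisor of 270). Testing λ = 5:
  p(5) = 125 - 500 + 645 - 270 = 0  ✓
  Dividing out (λ - 5): p(λ) = (λ - 5)(λ² - 15λ + 54).
Step 3 — remaining eigenvalues from the quadratic λ² - 15λ + 54 = 0:
  Δ = 15² - 4·54 = 225 - 216 = 9,  λ = (15 ± √9)/2 = (15 ± 3)/2 = 9 or 6.
  Sorted: λ_1 = 9,  λ_2 = 6,  λ_3 = 5  (check: sum = 20 = tr ✓).

Step 4 — unit eigenvector for λ_1 = 9: v spans the null space of (Sigma - λ_1 I), whose rows are
  r_1 = (-4, 0, 0),  r_2 = (0, -3, 0),  r_3 = (0, 0, 0).
  v is orthogonal to every row, so take v ∝ r_1 × r_2 = ((0)·(0) - (0)·(-3), (0)·(0) - (-4)·(0), (-4)·(-3) - (0)·(0)) = (0, 0, 12).
  Rescale (divide by 12): u = (0, 0, 1).
  ||u|| = √((0)² + (0)² + (1)²) = √(1) = 1,  v_1 = u/||u|| ≈ (0, 0, 1) (||v_1|| = 1).

λ_1 = 9,  λ_2 = 6,  λ_3 = 5;  v_1 ≈ (0, 0, 1)


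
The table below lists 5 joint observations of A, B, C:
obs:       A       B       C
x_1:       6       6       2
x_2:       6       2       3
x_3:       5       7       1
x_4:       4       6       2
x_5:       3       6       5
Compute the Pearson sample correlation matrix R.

Step 1 — column means:
  mean(A) = (6 + 6 + 5 + 4 + 3) / 5 = 24/5 = 4.8
  mean(B) = (6 + 2 + 7 + 6 + 6) / 5 = 27/5 = 5.4
  mean(C) = (2 + 3 + 1 + 2 + 5) / 5 = 13/5 = 2.6

Step 2 — sample variances and covariances s[i,j] = (1/(n-1)) · Σ_k (x_{k,i} - mean_i) · (x_{k,j} - mean_j), with n-1 = 4:
  s[A,A] = ((1.2)·(1.2) + (1.2)·(1.2) + (0.2)·(0.2) + (-0.8)·(-0.8) + (-1.8)·(-1.8)) / 4 = 6.8/4 = 1.7
  s[A,B] = ((1.2)·(0.6) + (1.2)·(-3.4) + (0.2)·(1.6) + (-0.8)·(0.6) + (-1.8)·(0.6)) / 4 = -4.6/4 = -1.15
  s[A,C] = ((1.2)·(-0.6) + (1.2)·(0.4) + (0.2)·(-1.6) + (-0.8)·(-0.6) + (-1.8)·(2.4)) / 4 = -4.4/4 = -1.1
  s[B,B] = ((0.6)·(0.6) + (-3.4)·(-3.4) + (1.6)·(1.6) + (0.6)·(0.6) + (0.6)·(0.6)) / 4 = 15.2/4 = 3.8
  s[B,C] = ((0.6)·(-0.6) + (-3.4)·(0.4) + (1.6)·(-1.6) + (0.6)·(-0.6) + (0.6)·(2.4)) / 4 = -3.2/4 = -0.8
  s[C,C] = ((-0.6)·(-0.6) + (0.4)·(0.4) + (-1.6)·(-1.6) + (-0.6)·(-0.6) + (2.4)·(2.4)) / 4 = 9.2/4 = 2.3
  Sample standard deviations s_i = √(s[i,i]):
  s(A) = √(1.7) = 1.3038
  s(B) = √(3.8) = 1.9494
  s(C) = √(2.3) = 1.5166

Step 3 — r_{ij} = s_{ij} / (s_i · s_j):
  r[A,A] = 1 (diagonal).
  r[A,B] = -1.15 / (1.3038 · 1.9494) = -1.15 / 2.5417 = -0.4525
  r[A,C] = -1.1 / (1.3038 · 1.5166) = -1.1 / 1.9774 = -0.5563
  r[B,B] = 1 (diagonal).
  r[B,C] = -0.8 / (1.9494 · 1.5166) = -0.8 / 2.9563 = -0.2706
  r[C,C] = 1 (diagonal).

R is symmetric with unit diagonal. Assembling:

R = [[1, -0.4525, -0.5563],
 [-0.4525, 1, -0.2706],
 [-0.5563, -0.2706, 1]]


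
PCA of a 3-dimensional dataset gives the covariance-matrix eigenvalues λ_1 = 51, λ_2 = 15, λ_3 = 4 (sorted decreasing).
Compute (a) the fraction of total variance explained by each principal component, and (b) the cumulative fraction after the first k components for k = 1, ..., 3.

Step 1 — total variance = trace(Sigma) = Σ λ_i = 51 + 15 + 4 = 70.

Step 2 — fraction explained by component i = λ_i / Σ λ:
  PC1: 51/70 = 0.7286
  PC2: 15/70 = 0.2143
  PC3: 4/70 = 0.0571

Step 3 — cumulative fraction after k components = (λ_1 + ... + λ_k) / Σ λ:
  k = 1: 51/70 = 0.7286
  k = 2: (51 + 15)/70 = 66/70 = 0.9429
  k = 3: (51 + 15 + 4)/70 = 70/70 = 1

Summary (fraction, with percent):

explained: PC1 0.7286 (72.86%), PC2 0.2143 (21.43%), PC3 0.0571 (5.71%);  cumulative: 0.7286, 0.9429, 1


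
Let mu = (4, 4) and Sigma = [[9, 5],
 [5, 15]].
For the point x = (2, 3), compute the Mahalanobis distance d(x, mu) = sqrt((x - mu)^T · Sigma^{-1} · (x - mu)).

Step 1 — centre the observation: (x - mu) = (-2, -1).

Step 2 — invert Sigma. det(Sigma) = 9·15 - (5)² = 110.
  Sigma^{-1} = (1/det) · [[d, -b], [-b, a]] = [[0.1364, -0.0455],
 [-0.0455, 0.0818]].

Step 3 — form the quadratic (x - mu)^T · Sigma^{-1} · (x - mu):
  Sigma^{-1} · (x - mu) = (-0.2273, 0.0091).
  (x - mu)^T · [Sigma^{-1} · (x - mu)] = (-2)·(-0.2273) + (-1)·(0.0091) = 0.4455.

Step 4 — take square root: d = √(0.4455) ≈ 0.6674.

d(x, mu) = √(0.4455) ≈ 0.6674


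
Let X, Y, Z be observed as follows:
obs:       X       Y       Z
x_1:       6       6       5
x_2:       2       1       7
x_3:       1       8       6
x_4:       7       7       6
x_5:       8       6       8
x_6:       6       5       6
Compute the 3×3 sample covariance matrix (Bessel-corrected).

Step 1 — column means:
  mean(X) = (6 + 2 + 1 + 7 + 8 + 6) / 6 = 30/6 = 5
  mean(Y) = (6 + 1 + 8 + 7 + 6 + 5) / 6 = 33/6 = 5.5
  mean(Z) = (5 + 7 + 6 + 6 + 8 + 6) / 6 = 38/6 = 6.3333

Step 2 — sample covariance S[i,j] = (1/(n-1)) · Σ_k (x_{k,i} - mean_i) · (x_{k,j} - mean_j), with n-1 = 5.
  S[X,X] = ((1)·(1) + (-3)·(-3) + (-4)·(-4) + (2)·(2) + (3)·(3) + (1)·(1)) / 5 = 40/5 = 8
  S[X,Y] = ((1)·(0.5) + (-3)·(-4.5) + (-4)·(2.5) + (2)·(1.5) + (3)·(0.5) + (1)·(-0.5)) / 5 = 8/5 = 1.6
  S[X,Z] = ((1)·(-1.3333) + (-3)·(0.6667) + (-4)·(-0.3333) + (2)·(-0.3333) + (3)·(1.6667) + (1)·(-0.3333)) / 5 = 2/5 = 0.4
  S[Y,Y] = ((0.5)·(0.5) + (-4.5)·(-4.5) + (2.5)·(2.5) + (1.5)·(1.5) + (0.5)·(0.5) + (-0.5)·(-0.5)) / 5 = 29.5/5 = 5.9
  S[Y,Z] = ((0.5)·(-1.3333) + (-4.5)·(0.6667) + (2.5)·(-0.3333) + (1.5)·(-0.3333) + (0.5)·(1.6667) + (-0.5)·(-0.3333)) / 5 = -4/5 = -0.8
  S[Z,Z] = ((-1.3333)·(-1.3333) + (0.6667)·(0.6667) + (-0.3333)·(-0.3333) + (-0.3333)·(-0.3333) + (1.6667)·(1.6667) + (-0.3333)·(-0.3333)) / 5 = 5.3333/5 = 1.0667

S is symmetric (S[j,i] = S[i,j]). Assembling:

S = [[8, 1.6, 0.4],
 [1.6, 5.9, -0.8],
 [0.4, -0.8, 1.0667]]


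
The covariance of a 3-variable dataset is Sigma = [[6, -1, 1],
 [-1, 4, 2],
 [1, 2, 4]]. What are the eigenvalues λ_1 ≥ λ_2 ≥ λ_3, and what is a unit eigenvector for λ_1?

Step 1 — characteristic polynomial p(λ) = det(λI - Sigma) = λ³ - tr·λ² + c_1·λ - det, where tr = trace, c_1 = sum of the principal 2×2 minors, det = det(Sigma):
  tr = 6 + 4 + 4 = 14,
  c_1 = (6·4 - (-1)²) + (6·4 - (1)²) + (4·4 - (2)²) = 23 + 23 + 12 = 58,
  det = 6·(4·4 - (2)²) - (-1)·((-1)·4 - (2)·(1)) + (1)·((-1)·(2) - 4·(1)) = 6·(12) - (-1)·(-6) + (1)·(-6) = 60.
  So p(λ) = λ³ - 14λ² + 58λ - 60.
Step 2 — look for an integer root (rational root theorem: any rational root is an integer divisor of 60). Testing λ = 6:
  p(6) = 216 - 504 + 348 - 60 = 0  ✓
  Dividing out (λ - 6): p(λ) = (λ - 6)(λ² - 8λ + 10).
Step 3 — remaining eigenvalues from the quadratic λ² - 8λ + 10 = 0:
  Δ = 8² - 4·10 = 64 - 40 = 24,  λ = (8 ± √24)/2 = (8 ± 4.899)/2 ≈ 6.4495 or 1.5505.
  Sorted: λ_1 = 6.4495,  λ_2 = 6,  λ_3 = 1.5505  (check: sum = 14 = tr ✓).

Step 4 — unit eigenvector for λ_1 ≈ 6.4495: v spans the null space of (Sigma - λ_1 I), whose rows are
  r_1 = (-0.4495, -1, 1),  r_2 = (-1, -2.4495, 2),  r_3 = (1, 2, -2.4495).
  v is orthogonal to every row, so take v ∝ r_1 × r_2 = ((-1)·(2) - (1)·(-2.4495), (1)·(-1) - (-0.4495)·(2), (-0.4495)·(-2.4495) - (-1)·(-1)) ≈ (0.4495, -0.101, 0.101).
  Let u = (0.4495, -0.101, 0.101).
  ||u|| = √((0.4495)² + (-0.101)² + (0.101)²) = √(0.2225) ≈ 0.4716,  v_1 = u/||u|| ≈ (0.953, -0.2142, 0.2142) (||v_1|| = 1).

λ_1 = 6.4495,  λ_2 = 6,  λ_3 = 1.5505;  v_1 ≈ (0.953, -0.2142, 0.2142)


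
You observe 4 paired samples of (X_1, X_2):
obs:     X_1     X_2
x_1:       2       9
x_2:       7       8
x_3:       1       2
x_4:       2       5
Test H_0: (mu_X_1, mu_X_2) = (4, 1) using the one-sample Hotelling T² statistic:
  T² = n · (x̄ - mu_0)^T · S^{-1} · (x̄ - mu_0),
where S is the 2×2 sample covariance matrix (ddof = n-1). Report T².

Step 1 — sample mean vector:
  mean(X_1) = (2 + 7 + 1 + 2) / 4 = 12/4 = 3
  mean(X_2) = (9 + 8 + 2 + 5) / 4 = 24/4 = 6
  x̄ = (3, 6),  deviation x̄ - mu_0 = (3, 6) - (4, 1) = (-1, 5).

Step 2 — sample covariance matrix, S[i,j] = (1/(n-1)) · Σ_k (x_{k,i} - mean_i) · (x_{k,j} - mean_j), divisor n-1 = 3:
  S[X_1,X_1] = ((-1)·(-1) + (4)·(4) + (-2)·(-2) + (-1)·(-1)) / 3 = 22/3 = 7.3333
  S[X_1,X_2] = ((-1)·(3) + (4)·(2) + (-2)·(-4) + (-1)·(-1)) / 3 = 14/3 = 4.6667
  S[X_2,X_2] = ((3)·(3) + (2)·(2) + (-4)·(-4) + (-1)·(-1)) / 3 = 30/3 = 10
  S = [[7.3333, 4.6667],
 [4.6667, 10]].

Step 3 — invert S. det(S) = 7.3333·10 - (4.6667)² = 51.5556.
  S^{-1} = (1/det) · [[d, -b], [-b, a]] = [[0.194, -0.0905],
 [-0.0905, 0.1422]].

Step 4 — quadratic form (x̄ - mu_0)^T · S^{-1} · (x̄ - mu_0):
  S^{-1} · (x̄ - mu_0) = (-0.6466, 0.8017),
  (x̄ - mu_0)^T · [...] = (-1)·(-0.6466) + (5)·(0.8017) = 4.6552.

Step 5 — scale by n: T² = 4 · 4.6552 = 18.6207.

T² ≈ 18.6207


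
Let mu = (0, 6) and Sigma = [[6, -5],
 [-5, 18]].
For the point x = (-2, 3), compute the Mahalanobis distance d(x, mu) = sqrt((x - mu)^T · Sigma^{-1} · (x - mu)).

Step 1 — centre the observation: (x - mu) = (-2, -3).

Step 2 — invert Sigma. det(Sigma) = 6·18 - (-5)² = 83.
  Sigma^{-1} = (1/det) · [[d, -b], [-b, a]] = [[0.2169, 0.0602],
 [0.0602, 0.0723]].

Step 3 — form the quadratic (x - mu)^T · Sigma^{-1} · (x - mu):
  Sigma^{-1} · (x - mu) = (-0.6145, -0.3373).
  (x - mu)^T · [Sigma^{-1} · (x - mu)] = (-2)·(-0.6145) + (-3)·(-0.3373) = 2.241.

Step 4 — take square root: d = √(2.241) ≈ 1.497.

d(x, mu) = √(2.241) ≈ 1.497


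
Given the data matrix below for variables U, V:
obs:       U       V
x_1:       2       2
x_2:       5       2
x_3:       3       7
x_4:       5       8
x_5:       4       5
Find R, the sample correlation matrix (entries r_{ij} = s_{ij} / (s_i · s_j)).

Step 1 — column means:
  mean(U) = (2 + 5 + 3 + 5 + 4) / 5 = 19/5 = 3.8
  mean(V) = (2 + 2 + 7 + 8 + 5) / 5 = 24/5 = 4.8

Step 2 — sample variances and covariances s[i,j] = (1/(n-1)) · Σ_k (x_{k,i} - mean_i) · (x_{k,j} - mean_j), with n-1 = 4:
  s[U,U] = ((-1.8)·(-1.8) + (1.2)·(1.2) + (-0.8)·(-0.8) + (1.2)·(1.2) + (0.2)·(0.2)) / 4 = 6.8/4 = 1.7
  s[U,V] = ((-1.8)·(-2.8) + (1.2)·(-2.8) + (-0.8)·(2.2) + (1.2)·(3.2) + (0.2)·(0.2)) / 4 = 3.8/4 = 0.95
  s[V,V] = ((-2.8)·(-2.8) + (-2.8)·(-2.8) + (2.2)·(2.2) + (3.2)·(3.2) + (0.2)·(0.2)) / 4 = 30.8/4 = 7.7
  Sample standard deviations s_i = √(s[i,i]):
  s(U) = √(1.7) = 1.3038
  s(V) = √(7.7) = 2.7749

Step 3 — r_{ij} = s_{ij} / (s_i · s_j):
  r[U,U] = 1 (diagonal).
  r[U,V] = 0.95 / (1.3038 · 2.7749) = 0.95 / 3.618 = 0.2626
  r[V,V] = 1 (diagonal).

R is symmetric with unit diagonal. Assembling:

R = [[1, 0.2626],
 [0.2626, 1]]


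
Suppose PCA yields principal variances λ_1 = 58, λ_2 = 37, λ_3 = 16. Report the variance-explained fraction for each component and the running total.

Step 1 — total variance = trace(Sigma) = Σ λ_i = 58 + 37 + 16 = 111.

Step 2 — fraction explained by component i = λ_i / Σ λ:
  PC1: 58/111 = 0.5225
  PC2: 37/111 = 0.3333
  PC3: 16/111 = 0.1441

Step 3 — cumulative fraction after k components = (λ_1 + ... + λ_k) / Σ λ:
  k = 1: 58/111 = 0.5225
  k = 2: (58 + 37)/111 = 95/111 = 0.8559
  k = 3: (58 + 37 + 16)/111 = 111/111 = 1

Summary (fraction, with percent):

explained: PC1 0.5225 (52.25%), PC2 0.3333 (33.33%), PC3 0.1441 (14.41%);  cumulative: 0.5225, 0.8559, 1


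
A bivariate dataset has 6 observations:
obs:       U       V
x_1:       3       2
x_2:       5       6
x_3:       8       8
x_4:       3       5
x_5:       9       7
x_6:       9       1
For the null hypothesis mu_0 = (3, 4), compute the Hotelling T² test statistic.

Step 1 — sample mean vector:
  mean(U) = (3 + 5 + 8 + 3 + 9 + 9) / 6 = 37/6 = 6.1667
  mean(V) = (2 + 6 + 8 + 5 + 7 + 1) / 6 = 29/6 = 4.8333
  x̄ = (6.1667, 4.8333),  deviation x̄ - mu_0 = (6.1667, 4.8333) - (3, 4) = (3.1667, 0.8333).

Step 2 — sample covariance matrix, S[i,j] = (1/(n-1)) · Σ_k (x_{k,i} - mean_i) · (x_{k,j} - mean_j), divisor n-1 = 5:
  S[U,U] = ((-3.1667)·(-3.1667) + (-1.1667)·(-1.1667) + (1.8333)·(1.8333) + (-3.1667)·(-3.1667) + (2.8333)·(2.8333) + (2.8333)·(2.8333)) / 5 = 40.8333/5 = 8.1667
  S[U,V] = ((-3.1667)·(-2.8333) + (-1.1667)·(1.1667) + (1.8333)·(3.1667) + (-3.1667)·(0.1667) + (2.8333)·(2.1667) + (2.8333)·(-3.8333)) / 5 = 8.1667/5 = 1.6333
  S[V,V] = ((-2.8333)·(-2.8333) + (1.1667)·(1.1667) + (3.1667)·(3.1667) + (0.1667)·(0.1667) + (2.1667)·(2.1667) + (-3.8333)·(-3.8333)) / 5 = 38.8333/5 = 7.7667
  S = [[8.1667, 1.6333],
 [1.6333, 7.7667]].

Step 3 — invert S. det(S) = 8.1667·7.7667 - (1.6333)² = 60.76.
  S^{-1} = (1/det) · [[d, -b], [-b, a]] = [[0.1278, -0.0269],
 [-0.0269, 0.1344]].

Step 4 — quadratic form (x̄ - mu_0)^T · S^{-1} · (x̄ - mu_0):
  S^{-1} · (x̄ - mu_0) = (0.3824, 0.0269),
  (x̄ - mu_0)^T · [...] = (3.1667)·(0.3824) + (0.8333)·(0.0269) = 1.2333.

Step 5 — scale by n: T² = 6 · 1.2333 = 7.3996.

T² ≈ 7.3996


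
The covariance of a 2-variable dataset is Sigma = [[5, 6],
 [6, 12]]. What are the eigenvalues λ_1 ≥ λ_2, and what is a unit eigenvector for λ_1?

Step 1 — characteristic polynomial of 2×2 Sigma:
  det(Sigma - λI) = λ² - trace · λ + det = 0.
  trace = 5 + 12 = 17, det = 5·12 - (6)² = 24.
Step 2 — discriminant:
  Δ = trace² - 4·det = 289 - 96 = 193.
Step 3 — eigenvalues:
  λ = (trace ± √Δ)/2 = (17 ± 13.8924)/2,
  λ_1 = 15.4462,  λ_2 = 1.5538.

Step 4 — unit eigenvector for λ_1: solve (Sigma - λ_1 I)v = 0. First row:
  (5 - 15.4462)·v_x + (6)·v_y = 0, i.e. (-10.4462)·v_x + (6)·v_y = 0,
  so v ∝ (b, λ_1 - a) = (6, 10.4462) = u.
  ||u|| = √((6)² + (10.4462)²) = √(145.1236) ≈ 12.0467,
  v_1 = u/||u|| ≈ (0.4981, 0.8671) (||v_1|| = 1).

λ_1 = 15.4462,  λ_2 = 1.5538;  v_1 ≈ (0.4981, 0.8671)


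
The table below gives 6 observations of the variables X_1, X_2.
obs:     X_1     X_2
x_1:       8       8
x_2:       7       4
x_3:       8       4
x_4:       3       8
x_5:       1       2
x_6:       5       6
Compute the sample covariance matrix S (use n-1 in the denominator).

Step 1 — column means:
  mean(X_1) = (8 + 7 + 8 + 3 + 1 + 5) / 6 = 32/6 = 5.3333
  mean(X_2) = (8 + 4 + 4 + 8 + 2 + 6) / 6 = 32/6 = 5.3333

Step 2 — sample covariance S[i,j] = (1/(n-1)) · Σ_k (x_{k,i} - mean_i) · (x_{k,j} - mean_j), with n-1 = 5.
  S[X_1,X_1] = ((2.6667)·(2.6667) + (1.6667)·(1.6667) + (2.6667)·(2.6667) + (-2.3333)·(-2.3333) + (-4.3333)·(-4.3333) + (-0.3333)·(-0.3333)) / 5 = 41.3333/5 = 8.2667
  S[X_1,X_2] = ((2.6667)·(2.6667) + (1.6667)·(-1.3333) + (2.6667)·(-1.3333) + (-2.3333)·(2.6667) + (-4.3333)·(-3.3333) + (-0.3333)·(0.6667)) / 5 = 9.3333/5 = 1.8667
  S[X_2,X_2] = ((2.6667)·(2.6667) + (-1.3333)·(-1.3333) + (-1.3333)·(-1.3333) + (2.6667)·(2.6667) + (-3.3333)·(-3.3333) + (0.6667)·(0.6667)) / 5 = 29.3333/5 = 5.8667

S is symmetric (S[j,i] = S[i,j]). Assembling:

S = [[8.2667, 1.8667],
 [1.8667, 5.8667]]


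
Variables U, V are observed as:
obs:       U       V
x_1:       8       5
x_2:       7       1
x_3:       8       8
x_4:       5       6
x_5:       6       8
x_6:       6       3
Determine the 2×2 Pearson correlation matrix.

Step 1 — column means:
  mean(U) = (8 + 7 + 8 + 5 + 6 + 6) / 6 = 40/6 = 6.6667
  mean(V) = (5 + 1 + 8 + 6 + 8 + 3) / 6 = 31/6 = 5.1667

Step 2 — sample variances and covariances s[i,j] = (1/(n-1)) · Σ_k (x_{k,i} - mean_i) · (x_{k,j} - mean_j), with n-1 = 5:
  s[U,U] = ((1.3333)·(1.3333) + (0.3333)·(0.3333) + (1.3333)·(1.3333) + (-1.6667)·(-1.6667) + (-0.6667)·(-0.6667) + (-0.6667)·(-0.6667)) / 5 = 7.3333/5 = 1.4667
  s[U,V] = ((1.3333)·(-0.1667) + (0.3333)·(-4.1667) + (1.3333)·(2.8333) + (-1.6667)·(0.8333) + (-0.6667)·(2.8333) + (-0.6667)·(-2.1667)) / 5 = 0.3333/5 = 0.0667
  s[V,V] = ((-0.1667)·(-0.1667) + (-4.1667)·(-4.1667) + (2.8333)·(2.8333) + (0.8333)·(0.8333) + (2.8333)·(2.8333) + (-2.1667)·(-2.1667)) / 5 = 38.8333/5 = 7.7667
  Sample standard deviations s_i = √(s[i,i]):
  s(U) = √(1.4667) = 1.2111
  s(V) = √(7.7667) = 2.7869

Step 3 — r_{ij} = s_{ij} / (s_i · s_j):
  r[U,U] = 1 (diagonal).
  r[U,V] = 0.0667 / (1.2111 · 2.7869) = 0.0667 / 3.3751 = 0.0198
  r[V,V] = 1 (diagonal).

R is symmetric with unit diagonal. Assembling:

R = [[1, 0.0198],
 [0.0198, 1]]


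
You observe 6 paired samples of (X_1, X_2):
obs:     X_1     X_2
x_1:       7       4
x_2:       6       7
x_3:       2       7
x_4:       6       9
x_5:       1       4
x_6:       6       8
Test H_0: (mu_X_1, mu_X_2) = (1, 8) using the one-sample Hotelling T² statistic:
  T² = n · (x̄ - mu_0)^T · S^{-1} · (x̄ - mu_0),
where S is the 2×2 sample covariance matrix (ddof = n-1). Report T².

Step 1 — sample mean vector:
  mean(X_1) = (7 + 6 + 2 + 6 + 1 + 6) / 6 = 28/6 = 4.6667
  mean(X_2) = (4 + 7 + 7 + 9 + 4 + 8) / 6 = 39/6 = 6.5
  x̄ = (4.6667, 6.5),  deviation x̄ - mu_0 = (4.6667, 6.5) - (1, 8) = (3.6667, -1.5).

Step 2 — sample covariance matrix, S[i,j] = (1/(n-1)) · Σ_k (x_{k,i} - mean_i) · (x_{k,j} - mean_j), divisor n-1 = 5:
  S[X_1,X_1] = ((2.3333)·(2.3333) + (1.3333)·(1.3333) + (-2.6667)·(-2.6667) + (1.3333)·(1.3333) + (-3.6667)·(-3.6667) + (1.3333)·(1.3333)) / 5 = 31.3333/5 = 6.2667
  S[X_1,X_2] = ((2.3333)·(-2.5) + (1.3333)·(0.5) + (-2.6667)·(0.5) + (1.3333)·(2.5) + (-3.6667)·(-2.5) + (1.3333)·(1.5)) / 5 = 8/5 = 1.6
  S[X_2,X_2] = ((-2.5)·(-2.5) + (0.5)·(0.5) + (0.5)·(0.5) + (2.5)·(2.5) + (-2.5)·(-2.5) + (1.5)·(1.5)) / 5 = 21.5/5 = 4.3
  S = [[6.2667, 1.6],
 [1.6, 4.3]].

Step 3 — invert S. det(S) = 6.2667·4.3 - (1.6)² = 24.3867.
  S^{-1} = (1/det) · [[d, -b], [-b, a]] = [[0.1763, -0.0656],
 [-0.0656, 0.257]].

Step 4 — quadratic form (x̄ - mu_0)^T · S^{-1} · (x̄ - mu_0):
  S^{-1} · (x̄ - mu_0) = (0.7449, -0.626),
  (x̄ - mu_0)^T · [...] = (3.6667)·(0.7449) + (-1.5)·(-0.626) = 3.6705.

Step 5 — scale by n: T² = 6 · 3.6705 = 22.023.

T² ≈ 22.023


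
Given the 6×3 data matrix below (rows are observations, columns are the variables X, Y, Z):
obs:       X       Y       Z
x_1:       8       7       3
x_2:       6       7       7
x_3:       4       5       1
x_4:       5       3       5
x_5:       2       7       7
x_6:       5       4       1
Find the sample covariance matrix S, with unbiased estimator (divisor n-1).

Step 1 — column means:
  mean(X) = (8 + 6 + 4 + 5 + 2 + 5) / 6 = 30/6 = 5
  mean(Y) = (7 + 7 + 5 + 3 + 7 + 4) / 6 = 33/6 = 5.5
  mean(Z) = (3 + 7 + 1 + 5 + 7 + 1) / 6 = 24/6 = 4

Step 2 — sample covariance S[i,j] = (1/(n-1)) · Σ_k (x_{k,i} - mean_i) · (x_{k,j} - mean_j), with n-1 = 5.
  S[X,X] = ((3)·(3) + (1)·(1) + (-1)·(-1) + (0)·(0) + (-3)·(-3) + (0)·(0)) / 5 = 20/5 = 4
  S[X,Y] = ((3)·(1.5) + (1)·(1.5) + (-1)·(-0.5) + (0)·(-2.5) + (-3)·(1.5) + (0)·(-1.5)) / 5 = 2/5 = 0.4
  S[X,Z] = ((3)·(-1) + (1)·(3) + (-1)·(-3) + (0)·(1) + (-3)·(3) + (0)·(-3)) / 5 = -6/5 = -1.2
  S[Y,Y] = ((1.5)·(1.5) + (1.5)·(1.5) + (-0.5)·(-0.5) + (-2.5)·(-2.5) + (1.5)·(1.5) + (-1.5)·(-1.5)) / 5 = 15.5/5 = 3.1
  S[Y,Z] = ((1.5)·(-1) + (1.5)·(3) + (-0.5)·(-3) + (-2.5)·(1) + (1.5)·(3) + (-1.5)·(-3)) / 5 = 11/5 = 2.2
  S[Z,Z] = ((-1)·(-1) + (3)·(3) + (-3)·(-3) + (1)·(1) + (3)·(3) + (-3)·(-3)) / 5 = 38/5 = 7.6

S is symmetric (S[j,i] = S[i,j]). Assembling:

S = [[4, 0.4, -1.2],
 [0.4, 3.1, 2.2],
 [-1.2, 2.2, 7.6]]


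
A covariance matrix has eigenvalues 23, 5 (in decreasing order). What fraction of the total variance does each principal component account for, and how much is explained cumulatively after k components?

Step 1 — total variance = trace(Sigma) = Σ λ_i = 23 + 5 = 28.

Step 2 — fraction explained by component i = λ_i / Σ λ:
  PC1: 23/28 = 0.8214
  PC2: 5/28 = 0.1786

Step 3 — cumulative fraction after k components = (λ_1 + ... + λ_k) / Σ λ:
  k = 1: 23/28 = 0.8214
  k = 2: (23 + 5)/28 = 28/28 = 1

Summary (fraction, with percent):

explained: PC1 0.8214 (82.14%), PC2 0.1786 (17.86%);  cumulative: 0.8214, 1


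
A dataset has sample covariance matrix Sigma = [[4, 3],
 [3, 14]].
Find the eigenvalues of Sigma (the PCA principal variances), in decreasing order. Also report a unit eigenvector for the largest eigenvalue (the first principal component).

Step 1 — characteristic polynomial of 2×2 Sigma:
  det(Sigma - λI) = λ² - trace · λ + det = 0.
  trace = 4 + 14 = 18, det = 4·14 - (3)² = 47.
Step 2 — discriminant:
  Δ = trace² - 4·det = 324 - 188 = 136.
Step 3 — eigenvalues:
  λ = (trace ± √Δ)/2 = (18 ± 11.6619)/2,
  λ_1 = 14.831,  λ_2 = 3.169.

Step 4 — unit eigenvector for λ_1: solve (Sigma - λ_1 I)v = 0. First row:
  (4 - 14.831)·v_x + (3)·v_y = 0, i.e. (-10.831)·v_x + (3)·v_y = 0,
  so v ∝ (b, λ_1 - a) = (3, 10.831) = u.
  ||u|| = √((3)² + (10.831)²) = √(126.3095) ≈ 11.2388,
  v_1 = u/||u|| ≈ (0.2669, 0.9637) (||v_1|| = 1).

λ_1 = 14.831,  λ_2 = 3.169;  v_1 ≈ (0.2669, 0.9637)


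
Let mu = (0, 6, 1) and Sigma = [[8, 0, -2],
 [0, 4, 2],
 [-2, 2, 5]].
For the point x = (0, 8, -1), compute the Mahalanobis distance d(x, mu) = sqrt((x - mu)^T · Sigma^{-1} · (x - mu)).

Step 1 — centre the observation: (x - mu) = (0, 2, -2).

Step 2 — invert Sigma (cofactor / det for 3×3, or solve directly):
  Sigma^{-1} = [[0.1429, -0.0357, 0.0714],
 [-0.0357, 0.3214, -0.1429],
 [0.0714, -0.1429, 0.2857]].

Step 3 — form the quadratic (x - mu)^T · Sigma^{-1} · (x - mu):
  Sigma^{-1} · (x - mu) = (-0.2143, 0.9286, -0.8571).
  (x - mu)^T · [Sigma^{-1} · (x - mu)] = (0)·(-0.2143) + (2)·(0.9286) + (-2)·(-0.8571) = 3.5714.

Step 4 — take square root: d = √(3.5714) ≈ 1.8898.

d(x, mu) = √(3.5714) ≈ 1.8898


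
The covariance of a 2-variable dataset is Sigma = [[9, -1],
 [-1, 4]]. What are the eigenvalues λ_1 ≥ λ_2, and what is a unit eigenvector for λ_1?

Step 1 — characteristic polynomial of 2×2 Sigma:
  det(Sigma - λI) = λ² - trace · λ + det = 0.
  trace = 9 + 4 = 13, det = 9·4 - (-1)² = 35.
Step 2 — discriminant:
  Δ = trace² - 4·det = 169 - 140 = 29.
Step 3 — eigenvalues:
  λ = (trace ± √Δ)/2 = (13 ± 5.3852)/2,
  λ_1 = 9.1926,  λ_2 = 3.8074.

Step 4 — unit eigenvector for λ_1: solve (Sigma - λ_1 I)v = 0. First row:
  (9 - 9.1926)·v_x + (-1)·v_y = 0, i.e. (-0.1926)·v_x + (-1)·v_y = 0,
  so v ∝ (b, λ_1 - a) = (-1, 0.1926); multiply by -1 so the first entry is positive: u = (1, -0.1926).
  ||u|| = √((1)² + (-0.1926)²) = √(1.0371) ≈ 1.0184,
  v_1 = u/||u|| ≈ (0.982, -0.1891) (||v_1|| = 1).

λ_1 = 9.1926,  λ_2 = 3.8074;  v_1 ≈ (0.982, -0.1891)


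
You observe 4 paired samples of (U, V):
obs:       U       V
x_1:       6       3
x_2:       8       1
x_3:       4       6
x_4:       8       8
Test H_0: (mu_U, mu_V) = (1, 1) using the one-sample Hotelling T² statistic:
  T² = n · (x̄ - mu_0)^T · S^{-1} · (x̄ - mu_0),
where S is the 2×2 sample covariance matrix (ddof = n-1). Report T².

Step 1 — sample mean vector:
  mean(U) = (6 + 8 + 4 + 8) / 4 = 26/4 = 6.5
  mean(V) = (3 + 1 + 6 + 8) / 4 = 18/4 = 4.5
  x̄ = (6.5, 4.5),  deviation x̄ - mu_0 = (6.5, 4.5) - (1, 1) = (5.5, 3.5).

Step 2 — sample covariance matrix, S[i,j] = (1/(n-1)) · Σ_k (x_{k,i} - mean_i) · (x_{k,j} - mean_j), divisor n-1 = 3:
  S[U,U] = ((-0.5)·(-0.5) + (1.5)·(1.5) + (-2.5)·(-2.5) + (1.5)·(1.5)) / 3 = 11/3 = 3.6667
  S[U,V] = ((-0.5)·(-1.5) + (1.5)·(-3.5) + (-2.5)·(1.5) + (1.5)·(3.5)) / 3 = -3/3 = -1
  S[V,V] = ((-1.5)·(-1.5) + (-3.5)·(-3.5) + (1.5)·(1.5) + (3.5)·(3.5)) / 3 = 29/3 = 9.6667
  S = [[3.6667, -1],
 [-1, 9.6667]].

Step 3 — invert S. det(S) = 3.6667·9.6667 - (-1)² = 34.4444.
  S^{-1} = (1/det) · [[d, -b], [-b, a]] = [[0.2806, 0.029],
 [0.029, 0.1065]].

Step 4 — quadratic form (x̄ - mu_0)^T · S^{-1} · (x̄ - mu_0):
  S^{-1} · (x̄ - mu_0) = (1.6452, 0.5323),
  (x̄ - mu_0)^T · [...] = (5.5)·(1.6452) + (3.5)·(0.5323) = 10.9113.

Step 5 — scale by n: T² = 4 · 10.9113 = 43.6452.

T² ≈ 43.6452


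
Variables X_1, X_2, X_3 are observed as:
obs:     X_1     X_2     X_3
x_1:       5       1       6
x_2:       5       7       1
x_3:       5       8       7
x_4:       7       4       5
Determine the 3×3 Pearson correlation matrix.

Step 1 — column means:
  mean(X_1) = (5 + 5 + 5 + 7) / 4 = 22/4 = 5.5
  mean(X_2) = (1 + 7 + 8 + 4) / 4 = 20/4 = 5
  mean(X_3) = (6 + 1 + 7 + 5) / 4 = 19/4 = 4.75

Step 2 — sample variances and covariances s[i,j] = (1/(n-1)) · Σ_k (x_{k,i} - mean_i) · (x_{k,j} - mean_j), with n-1 = 3:
  s[X_1,X_1] = ((-0.5)·(-0.5) + (-0.5)·(-0.5) + (-0.5)·(-0.5) + (1.5)·(1.5)) / 3 = 3/3 = 1
  s[X_1,X_2] = ((-0.5)·(-4) + (-0.5)·(2) + (-0.5)·(3) + (1.5)·(-1)) / 3 = -2/3 = -0.6667
  s[X_1,X_3] = ((-0.5)·(1.25) + (-0.5)·(-3.75) + (-0.5)·(2.25) + (1.5)·(0.25)) / 3 = 0.5/3 = 0.1667
  s[X_2,X_2] = ((-4)·(-4) + (2)·(2) + (3)·(3) + (-1)·(-1)) / 3 = 30/3 = 10
  s[X_2,X_3] = ((-4)·(1.25) + (2)·(-3.75) + (3)·(2.25) + (-1)·(0.25)) / 3 = -6/3 = -2
  s[X_3,X_3] = ((1.25)·(1.25) + (-3.75)·(-3.75) + (2.25)·(2.25) + (0.25)·(0.25)) / 3 = 20.75/3 = 6.9167
  Sample standard deviations s_i = √(s[i,i]):
  s(X_1) = √(1) = 1
  s(X_2) = √(10) = 3.1623
  s(X_3) = √(6.9167) = 2.63

Step 3 — r_{ij} = s_{ij} / (s_i · s_j):
  r[X_1,X_1] = 1 (diagonal).
  r[X_1,X_2] = -0.6667 / (1 · 3.1623) = -0.6667 / 3.1623 = -0.2108
  r[X_1,X_3] = 0.1667 / (1 · 2.63) = 0.1667 / 2.63 = 0.0634
  r[X_2,X_2] = 1 (diagonal).
  r[X_2,X_3] = -2 / (3.1623 · 2.63) = -2 / 8.3166 = -0.2405
  r[X_3,X_3] = 1 (diagonal).

R is symmetric with unit diagonal. Assembling:

R = [[1, -0.2108, 0.0634],
 [-0.2108, 1, -0.2405],
 [0.0634, -0.2405, 1]]


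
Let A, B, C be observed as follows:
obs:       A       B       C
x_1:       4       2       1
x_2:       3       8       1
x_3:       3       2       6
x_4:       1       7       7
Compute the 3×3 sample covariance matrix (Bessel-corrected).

Step 1 — column means:
  mean(A) = (4 + 3 + 3 + 1) / 4 = 11/4 = 2.75
  mean(B) = (2 + 8 + 2 + 7) / 4 = 19/4 = 4.75
  mean(C) = (1 + 1 + 6 + 7) / 4 = 15/4 = 3.75

Step 2 — sample covariance S[i,j] = (1/(n-1)) · Σ_k (x_{k,i} - mean_i) · (x_{k,j} - mean_j), with n-1 = 3.
  S[A,A] = ((1.25)·(1.25) + (0.25)·(0.25) + (0.25)·(0.25) + (-1.75)·(-1.75)) / 3 = 4.75/3 = 1.5833
  S[A,B] = ((1.25)·(-2.75) + (0.25)·(3.25) + (0.25)·(-2.75) + (-1.75)·(2.25)) / 3 = -7.25/3 = -2.4167
  S[A,C] = ((1.25)·(-2.75) + (0.25)·(-2.75) + (0.25)·(2.25) + (-1.75)·(3.25)) / 3 = -9.25/3 = -3.0833
  S[B,B] = ((-2.75)·(-2.75) + (3.25)·(3.25) + (-2.75)·(-2.75) + (2.25)·(2.25)) / 3 = 30.75/3 = 10.25
  S[B,C] = ((-2.75)·(-2.75) + (3.25)·(-2.75) + (-2.75)·(2.25) + (2.25)·(3.25)) / 3 = -0.25/3 = -0.0833
  S[C,C] = ((-2.75)·(-2.75) + (-2.75)·(-2.75) + (2.25)·(2.25) + (3.25)·(3.25)) / 3 = 30.75/3 = 10.25

S is symmetric (S[j,i] = S[i,j]). Assembling:

S = [[1.5833, -2.4167, -3.0833],
 [-2.4167, 10.25, -0.0833],
 [-3.0833, -0.0833, 10.25]]


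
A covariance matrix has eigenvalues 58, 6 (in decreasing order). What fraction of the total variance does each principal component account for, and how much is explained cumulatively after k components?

Step 1 — total variance = trace(Sigma) = Σ λ_i = 58 + 6 = 64.

Step 2 — fraction explained by component i = λ_i / Σ λ:
  PC1: 58/64 = 0.9062
  PC2: 6/64 = 0.0938

Step 3 — cumulative fraction after k components = (λ_1 + ... + λ_k) / Σ λ:
  k = 1: 58/64 = 0.9062
  k = 2: (58 + 6)/64 = 64/64 = 1

Summary (fraction, with percent):

explained: PC1 0.9062 (90.62%), PC2 0.0938 (9.38%);  cumulative: 0.9062, 1


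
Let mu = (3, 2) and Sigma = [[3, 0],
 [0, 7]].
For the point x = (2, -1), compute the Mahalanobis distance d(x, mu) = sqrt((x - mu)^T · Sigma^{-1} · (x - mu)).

Step 1 — centre the observation: (x - mu) = (-1, -3).

Step 2 — invert Sigma. det(Sigma) = 3·7 - (0)² = 21.
  Sigma^{-1} = (1/det) · [[d, -b], [-b, a]] = [[0.3333, 0],
 [0, 0.1429]].

Step 3 — form the quadratic (x - mu)^T · Sigma^{-1} · (x - mu):
  Sigma^{-1} · (x - mu) = (-0.3333, -0.4286).
  (x - mu)^T · [Sigma^{-1} · (x - mu)] = (-1)·(-0.3333) + (-3)·(-0.4286) = 1.619.

Step 4 — take square root: d = √(1.619) ≈ 1.2724.

d(x, mu) = √(1.619) ≈ 1.2724


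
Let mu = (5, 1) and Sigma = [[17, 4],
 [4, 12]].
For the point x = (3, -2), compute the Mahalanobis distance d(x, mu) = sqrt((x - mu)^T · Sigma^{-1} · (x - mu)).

Step 1 — centre the observation: (x - mu) = (-2, -3).

Step 2 — invert Sigma. det(Sigma) = 17·12 - (4)² = 188.
  Sigma^{-1} = (1/det) · [[d, -b], [-b, a]] = [[0.0638, -0.0213],
 [-0.0213, 0.0904]].

Step 3 — form the quadratic (x - mu)^T · Sigma^{-1} · (x - mu):
  Sigma^{-1} · (x - mu) = (-0.0638, -0.2287).
  (x - mu)^T · [Sigma^{-1} · (x - mu)] = (-2)·(-0.0638) + (-3)·(-0.2287) = 0.8138.

Step 4 — take square root: d = √(0.8138) ≈ 0.9021.

d(x, mu) = √(0.8138) ≈ 0.9021


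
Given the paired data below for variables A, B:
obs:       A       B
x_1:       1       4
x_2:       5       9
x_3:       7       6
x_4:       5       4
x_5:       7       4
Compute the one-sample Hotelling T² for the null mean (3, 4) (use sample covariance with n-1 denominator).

Step 1 — sample mean vector:
  mean(A) = (1 + 5 + 7 + 5 + 7) / 5 = 25/5 = 5
  mean(B) = (4 + 9 + 6 + 4 + 4) / 5 = 27/5 = 5.4
  x̄ = (5, 5.4),  deviation x̄ - mu_0 = (5, 5.4) - (3, 4) = (2, 1.4).

Step 2 — sample covariance matrix, S[i,j] = (1/(n-1)) · Σ_k (x_{k,i} - mean_i) · (x_{k,j} - mean_j), divisor n-1 = 4:
  S[A,A] = ((-4)·(-4) + (0)·(0) + (2)·(2) + (0)·(0) + (2)·(2)) / 4 = 24/4 = 6
  S[A,B] = ((-4)·(-1.4) + (0)·(3.6) + (2)·(0.6) + (0)·(-1.4) + (2)·(-1.4)) / 4 = 4/4 = 1
  S[B,B] = ((-1.4)·(-1.4) + (3.6)·(3.6) + (0.6)·(0.6) + (-1.4)·(-1.4) + (-1.4)·(-1.4)) / 4 = 19.2/4 = 4.8
  S = [[6, 1],
 [1, 4.8]].

Step 3 — invert S. det(S) = 6·4.8 - (1)² = 27.8.
  S^{-1} = (1/det) · [[d, -b], [-b, a]] = [[0.1727, -0.036],
 [-0.036, 0.2158]].

Step 4 — quadratic form (x̄ - mu_0)^T · S^{-1} · (x̄ - mu_0):
  S^{-1} · (x̄ - mu_0) = (0.295, 0.2302),
  (x̄ - mu_0)^T · [...] = (2)·(0.295) + (1.4)·(0.2302) = 0.9122.

Step 5 — scale by n: T² = 5 · 0.9122 = 4.5612.

T² ≈ 4.5612


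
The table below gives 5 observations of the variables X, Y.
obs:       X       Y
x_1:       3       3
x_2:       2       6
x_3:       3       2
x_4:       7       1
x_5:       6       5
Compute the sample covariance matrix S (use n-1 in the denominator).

Step 1 — column means:
  mean(X) = (3 + 2 + 3 + 7 + 6) / 5 = 21/5 = 4.2
  mean(Y) = (3 + 6 + 2 + 1 + 5) / 5 = 17/5 = 3.4

Step 2 — sample covariance S[i,j] = (1/(n-1)) · Σ_k (x_{k,i} - mean_i) · (x_{k,j} - mean_j), with n-1 = 4.
  S[X,X] = ((-1.2)·(-1.2) + (-2.2)·(-2.2) + (-1.2)·(-1.2) + (2.8)·(2.8) + (1.8)·(1.8)) / 4 = 18.8/4 = 4.7
  S[X,Y] = ((-1.2)·(-0.4) + (-2.2)·(2.6) + (-1.2)·(-1.4) + (2.8)·(-2.4) + (1.8)·(1.6)) / 4 = -7.4/4 = -1.85
  S[Y,Y] = ((-0.4)·(-0.4) + (2.6)·(2.6) + (-1.4)·(-1.4) + (-2.4)·(-2.4) + (1.6)·(1.6)) / 4 = 17.2/4 = 4.3

S is symmetric (S[j,i] = S[i,j]). Assembling:

S = [[4.7, -1.85],
 [-1.85, 4.3]]


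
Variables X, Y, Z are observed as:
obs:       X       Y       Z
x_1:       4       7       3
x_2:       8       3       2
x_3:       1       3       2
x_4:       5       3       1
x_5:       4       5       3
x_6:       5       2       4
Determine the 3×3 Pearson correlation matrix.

Step 1 — column means:
  mean(X) = (4 + 8 + 1 + 5 + 4 + 5) / 6 = 27/6 = 4.5
  mean(Y) = (7 + 3 + 3 + 3 + 5 + 2) / 6 = 23/6 = 3.8333
  mean(Z) = (3 + 2 + 2 + 1 + 3 + 4) / 6 = 15/6 = 2.5

Step 2 — sample variances and covariances s[i,j] = (1/(n-1)) · Σ_k (x_{k,i} - mean_i) · (x_{k,j} - mean_j), with n-1 = 5:
  s[X,X] = ((-0.5)·(-0.5) + (3.5)·(3.5) + (-3.5)·(-3.5) + (0.5)·(0.5) + (-0.5)·(-0.5) + (0.5)·(0.5)) / 5 = 25.5/5 = 5.1
  s[X,Y] = ((-0.5)·(3.1667) + (3.5)·(-0.8333) + (-3.5)·(-0.8333) + (0.5)·(-0.8333) + (-0.5)·(1.1667) + (0.5)·(-1.8333)) / 5 = -3.5/5 = -0.7
  s[X,Z] = ((-0.5)·(0.5) + (3.5)·(-0.5) + (-3.5)·(-0.5) + (0.5)·(-1.5) + (-0.5)·(0.5) + (0.5)·(1.5)) / 5 = -0.5/5 = -0.1
  s[Y,Y] = ((3.1667)·(3.1667) + (-0.8333)·(-0.8333) + (-0.8333)·(-0.8333) + (-0.8333)·(-0.8333) + (1.1667)·(1.1667) + (-1.8333)·(-1.8333)) / 5 = 16.8333/5 = 3.3667
  s[Y,Z] = ((3.1667)·(0.5) + (-0.8333)·(-0.5) + (-0.8333)·(-0.5) + (-0.8333)·(-1.5) + (1.1667)·(0.5) + (-1.8333)·(1.5)) / 5 = 1.5/5 = 0.3
  s[Z,Z] = ((0.5)·(0.5) + (-0.5)·(-0.5) + (-0.5)·(-0.5) + (-1.5)·(-1.5) + (0.5)·(0.5) + (1.5)·(1.5)) / 5 = 5.5/5 = 1.1
  Sample standard deviations s_i = √(s[i,i]):
  s(X) = √(5.1) = 2.2583
  s(Y) = √(3.3667) = 1.8348
  s(Z) = √(1.1) = 1.0488

Step 3 — r_{ij} = s_{ij} / (s_i · s_j):
  r[X,X] = 1 (diagonal).
  r[X,Y] = -0.7 / (2.2583 · 1.8348) = -0.7 / 4.1437 = -0.1689
  r[X,Z] = -0.1 / (2.2583 · 1.0488) = -0.1 / 2.3685 = -0.0422
  r[Y,Y] = 1 (diagonal).
  r[Y,Z] = 0.3 / (1.8348 · 1.0488) = 0.3 / 1.9244 = 0.1559
  r[Z,Z] = 1 (diagonal).

R is symmetric with unit diagonal. Assembling:

R = [[1, -0.1689, -0.0422],
 [-0.1689, 1, 0.1559],
 [-0.0422, 0.1559, 1]]
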